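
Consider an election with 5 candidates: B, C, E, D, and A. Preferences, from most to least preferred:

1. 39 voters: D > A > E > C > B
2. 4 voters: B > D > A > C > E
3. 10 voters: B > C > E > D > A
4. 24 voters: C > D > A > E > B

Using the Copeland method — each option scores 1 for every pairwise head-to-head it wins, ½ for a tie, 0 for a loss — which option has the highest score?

B: loses to C, E, D, and A → score 0.
C: beats B; loses to E, D, and A → score 1.
E: beats B and C; loses to D and A → score 2.
D: beats B, C, E, and A → score 4.
A: beats B, C, and E; loses to D → score 3.
D has the best pairwise record.

D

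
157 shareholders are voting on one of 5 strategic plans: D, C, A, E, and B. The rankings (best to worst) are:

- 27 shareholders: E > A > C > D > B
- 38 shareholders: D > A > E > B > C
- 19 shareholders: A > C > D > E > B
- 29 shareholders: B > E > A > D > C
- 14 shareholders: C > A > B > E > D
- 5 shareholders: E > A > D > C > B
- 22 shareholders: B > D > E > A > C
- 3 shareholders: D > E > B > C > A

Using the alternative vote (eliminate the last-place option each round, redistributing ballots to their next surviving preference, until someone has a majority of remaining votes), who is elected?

Round 1: D 41, C 14, A 19, E 32, B 51. Eliminate C.
Round 2: D 41, A 33, E 32, B 51. Eliminate E.
Round 3: D 41, A 65, B 51. Eliminate D.
Round 4: A 103, B 54. A has a majority.

A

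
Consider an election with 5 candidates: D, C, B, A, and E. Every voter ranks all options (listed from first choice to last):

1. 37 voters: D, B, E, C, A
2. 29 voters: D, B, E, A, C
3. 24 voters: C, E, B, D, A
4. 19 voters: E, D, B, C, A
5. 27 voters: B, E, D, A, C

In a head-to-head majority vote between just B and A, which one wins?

Voters preferring B to A: 136; preferring A to B: 0.
B wins the head-to-head.

B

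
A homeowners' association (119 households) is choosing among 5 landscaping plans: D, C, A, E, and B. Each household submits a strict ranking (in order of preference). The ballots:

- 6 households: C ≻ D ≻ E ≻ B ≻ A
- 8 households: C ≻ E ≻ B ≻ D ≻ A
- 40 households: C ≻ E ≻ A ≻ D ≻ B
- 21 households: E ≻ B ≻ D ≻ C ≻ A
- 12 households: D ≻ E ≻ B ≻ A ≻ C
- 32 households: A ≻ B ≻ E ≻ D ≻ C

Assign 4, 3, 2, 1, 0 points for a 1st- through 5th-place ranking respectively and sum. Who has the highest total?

E

D: 6·3 + 8·1 + 40·1 + 21·2 + 12·4 + 32·1 = 188
C: 6·4 + 8·4 + 40·4 + 21·1 + 12·0 + 32·0 = 237
A: 6·0 + 8·0 + 40·2 + 21·0 + 12·1 + 32·4 = 220
E: 6·2 + 8·3 + 40·3 + 21·4 + 12·3 + 32·2 = 340
B: 6·1 + 8·2 + 40·0 + 21·3 + 12·2 + 32·3 = 205
E has the highest Borda score (340).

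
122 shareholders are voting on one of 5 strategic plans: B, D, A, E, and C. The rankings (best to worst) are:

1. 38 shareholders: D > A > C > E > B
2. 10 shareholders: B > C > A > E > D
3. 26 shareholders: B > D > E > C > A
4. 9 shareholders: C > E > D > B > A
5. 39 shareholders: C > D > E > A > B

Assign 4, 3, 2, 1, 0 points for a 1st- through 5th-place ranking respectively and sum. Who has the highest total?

B: 38·0 + 10·4 + 26·4 + 9·1 + 39·0 = 153
D: 38·4 + 10·0 + 26·3 + 9·2 + 39·3 = 365
A: 38·3 + 10·2 + 26·0 + 9·0 + 39·1 = 173
E: 38·1 + 10·1 + 26·2 + 9·3 + 39·2 = 205
C: 38·2 + 10·3 + 26·1 + 9·4 + 39·4 = 324
D has the highest Borda score (365).

D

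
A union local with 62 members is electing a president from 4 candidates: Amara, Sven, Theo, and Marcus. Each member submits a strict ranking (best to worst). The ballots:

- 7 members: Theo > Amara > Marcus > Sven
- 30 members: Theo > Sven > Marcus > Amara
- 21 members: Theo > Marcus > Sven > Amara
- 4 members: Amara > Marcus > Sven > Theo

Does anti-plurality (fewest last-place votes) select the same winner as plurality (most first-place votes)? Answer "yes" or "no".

Anti-plurality — last-place votes: Amara 51, Sven 7, Theo 4, Marcus 0. Winner: Marcus.
Plurality — first-place votes: Amara 4, Sven 0, Theo 58, Marcus 0. Winner: Theo.
The two methods disagree.

no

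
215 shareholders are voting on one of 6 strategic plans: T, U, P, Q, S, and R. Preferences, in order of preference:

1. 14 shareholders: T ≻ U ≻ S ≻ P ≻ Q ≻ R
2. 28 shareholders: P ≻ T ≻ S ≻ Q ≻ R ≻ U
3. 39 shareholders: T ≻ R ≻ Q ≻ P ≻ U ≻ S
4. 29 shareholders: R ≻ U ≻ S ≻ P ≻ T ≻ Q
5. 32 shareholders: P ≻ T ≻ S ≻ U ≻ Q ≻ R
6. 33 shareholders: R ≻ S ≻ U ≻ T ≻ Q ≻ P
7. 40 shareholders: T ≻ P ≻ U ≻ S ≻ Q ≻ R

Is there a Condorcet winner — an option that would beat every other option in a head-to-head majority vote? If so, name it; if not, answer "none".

T

T vs U: 153–62 for T.
T vs P: 126–89 for T.
T vs Q: 215–0 for T.
T vs S: 153–62 for T.
T vs R: 153–62 for T.
T beats every other option head-to-head.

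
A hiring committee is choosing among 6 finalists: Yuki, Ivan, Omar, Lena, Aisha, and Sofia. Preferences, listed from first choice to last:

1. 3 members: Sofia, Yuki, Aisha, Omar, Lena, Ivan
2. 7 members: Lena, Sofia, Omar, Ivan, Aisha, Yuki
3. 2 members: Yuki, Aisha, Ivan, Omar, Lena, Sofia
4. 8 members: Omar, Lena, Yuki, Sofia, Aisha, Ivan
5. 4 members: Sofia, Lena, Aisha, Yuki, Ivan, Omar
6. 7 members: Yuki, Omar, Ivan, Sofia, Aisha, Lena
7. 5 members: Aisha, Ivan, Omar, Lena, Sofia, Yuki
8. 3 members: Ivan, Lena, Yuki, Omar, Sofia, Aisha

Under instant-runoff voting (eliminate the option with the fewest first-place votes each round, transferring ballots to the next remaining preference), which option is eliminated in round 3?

Round 1: Yuki 9, Ivan 3, Omar 8, Lena 7, Aisha 5, Sofia 7. Eliminate Ivan.
Round 2: Yuki 9, Omar 8, Lena 10, Aisha 5, Sofia 7. Eliminate Aisha.
Round 3: Yuki 9, Omar 13, Lena 10, Sofia 7. Eliminate Sofia.

Sofia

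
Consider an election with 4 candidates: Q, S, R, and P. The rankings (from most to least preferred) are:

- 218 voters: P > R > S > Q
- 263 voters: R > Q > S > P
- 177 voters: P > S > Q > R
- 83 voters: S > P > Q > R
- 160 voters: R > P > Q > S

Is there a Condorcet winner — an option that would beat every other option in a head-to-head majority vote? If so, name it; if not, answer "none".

P vs Q: 638–263 for P.
P vs S: 555–346 for P.
P vs R: 478–423 for P.
P beats every other option head-to-head.

P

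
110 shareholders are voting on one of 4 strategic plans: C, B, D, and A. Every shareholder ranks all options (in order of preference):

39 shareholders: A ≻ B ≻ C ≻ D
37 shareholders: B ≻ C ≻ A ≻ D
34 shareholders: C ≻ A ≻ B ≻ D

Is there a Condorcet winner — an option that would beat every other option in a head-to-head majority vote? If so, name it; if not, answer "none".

Checking pairwise contests:
B beats C 76–34.
A beats B 73–37.
C beats D 110–0.
C beats A 71–39.
Every option loses at least one head-to-head, so there is no Condorcet winner.

none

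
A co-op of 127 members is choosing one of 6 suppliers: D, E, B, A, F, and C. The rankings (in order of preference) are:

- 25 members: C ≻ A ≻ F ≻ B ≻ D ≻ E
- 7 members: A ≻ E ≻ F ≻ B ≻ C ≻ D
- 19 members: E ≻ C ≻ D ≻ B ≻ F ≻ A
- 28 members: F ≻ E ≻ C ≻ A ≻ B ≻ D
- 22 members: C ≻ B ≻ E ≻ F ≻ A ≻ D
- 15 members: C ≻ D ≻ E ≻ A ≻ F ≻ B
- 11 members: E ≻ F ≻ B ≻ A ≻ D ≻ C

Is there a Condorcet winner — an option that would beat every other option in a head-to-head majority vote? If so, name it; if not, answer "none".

E vs D: 87–40 for E.
E vs B: 80–47 for E.
E vs A: 95–32 for E.
E vs F: 74–53 for E.
E vs C: 65–62 for E.
E beats every other option head-to-head.

E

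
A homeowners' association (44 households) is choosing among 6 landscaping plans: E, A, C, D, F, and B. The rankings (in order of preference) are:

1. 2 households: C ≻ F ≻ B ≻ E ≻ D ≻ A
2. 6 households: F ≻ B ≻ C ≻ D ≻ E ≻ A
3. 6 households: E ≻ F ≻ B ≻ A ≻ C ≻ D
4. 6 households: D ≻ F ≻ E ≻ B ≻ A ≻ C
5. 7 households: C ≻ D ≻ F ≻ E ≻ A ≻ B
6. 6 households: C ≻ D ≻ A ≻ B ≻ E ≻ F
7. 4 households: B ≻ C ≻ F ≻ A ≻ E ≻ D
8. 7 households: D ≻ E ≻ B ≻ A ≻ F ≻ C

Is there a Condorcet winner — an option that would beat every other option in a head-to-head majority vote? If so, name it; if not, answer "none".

none

Checking pairwise contests:
C beats E 25–19.
E beats A 34–10.
F beats C 25–19.
C beats D 31–13.
D beats F 26–18.
E beats B 26–18.
Every option loses at least one head-to-head, so there is no Condorcet winner.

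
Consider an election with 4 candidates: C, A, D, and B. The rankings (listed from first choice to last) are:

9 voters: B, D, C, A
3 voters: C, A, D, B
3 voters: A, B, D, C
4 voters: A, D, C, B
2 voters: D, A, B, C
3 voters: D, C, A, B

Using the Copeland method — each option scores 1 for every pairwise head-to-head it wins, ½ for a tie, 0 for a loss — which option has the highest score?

C: beats A; loses to D and B → score 1.
A: beats B; loses to C and D → score 1.
D: beats C and A; ties B → score 2.5.
B: beats C; ties D; loses to A → score 1.5.
D has the best pairwise record.

D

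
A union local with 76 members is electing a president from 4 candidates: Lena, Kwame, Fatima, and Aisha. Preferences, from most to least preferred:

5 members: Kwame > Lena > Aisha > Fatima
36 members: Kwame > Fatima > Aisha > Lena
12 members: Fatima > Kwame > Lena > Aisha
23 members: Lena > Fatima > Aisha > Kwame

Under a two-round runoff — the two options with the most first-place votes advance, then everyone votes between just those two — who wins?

Round 1 first-place votes: Lena 23, Kwame 41, Fatima 12, Aisha 0.
Kwame and Lena advance.
Runoff: Kwame is preferred to Lena by 53 voters; Lena by 23.
Kwame wins the runoff.

Kwame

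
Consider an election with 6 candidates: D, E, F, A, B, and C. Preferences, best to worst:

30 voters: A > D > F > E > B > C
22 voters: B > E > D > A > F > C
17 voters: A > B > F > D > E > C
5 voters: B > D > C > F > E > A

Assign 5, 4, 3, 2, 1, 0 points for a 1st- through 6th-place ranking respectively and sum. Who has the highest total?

A

D: 30·4 + 22·3 + 17·2 + 5·4 = 240
E: 30·2 + 22·4 + 17·1 + 5·1 = 170
F: 30·3 + 22·1 + 17·3 + 5·2 = 173
A: 30·5 + 22·2 + 17·5 + 5·0 = 279
B: 30·1 + 22·5 + 17·4 + 5·5 = 233
C: 30·0 + 22·0 + 17·0 + 5·3 = 15
A has the highest Borda score (279).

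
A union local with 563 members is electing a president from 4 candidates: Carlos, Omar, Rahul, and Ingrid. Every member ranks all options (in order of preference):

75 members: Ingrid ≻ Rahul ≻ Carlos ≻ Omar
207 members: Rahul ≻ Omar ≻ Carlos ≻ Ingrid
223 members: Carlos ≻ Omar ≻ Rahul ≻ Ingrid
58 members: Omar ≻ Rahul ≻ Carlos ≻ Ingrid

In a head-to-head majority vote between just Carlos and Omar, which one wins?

Carlos

Voters preferring Carlos to Omar: 298; preferring Omar to Carlos: 265.
Carlos wins the head-to-head.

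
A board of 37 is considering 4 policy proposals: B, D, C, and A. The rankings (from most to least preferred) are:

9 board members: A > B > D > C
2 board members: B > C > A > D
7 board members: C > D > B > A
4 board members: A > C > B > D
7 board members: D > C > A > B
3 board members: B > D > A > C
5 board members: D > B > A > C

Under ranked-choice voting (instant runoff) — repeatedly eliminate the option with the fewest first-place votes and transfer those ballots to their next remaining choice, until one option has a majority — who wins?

D

Round 1: B 5, D 12, C 7, A 13. Eliminate B.
Round 2: D 15, C 9, A 13. Eliminate C.
Round 3: D 22, A 15. D has a majority.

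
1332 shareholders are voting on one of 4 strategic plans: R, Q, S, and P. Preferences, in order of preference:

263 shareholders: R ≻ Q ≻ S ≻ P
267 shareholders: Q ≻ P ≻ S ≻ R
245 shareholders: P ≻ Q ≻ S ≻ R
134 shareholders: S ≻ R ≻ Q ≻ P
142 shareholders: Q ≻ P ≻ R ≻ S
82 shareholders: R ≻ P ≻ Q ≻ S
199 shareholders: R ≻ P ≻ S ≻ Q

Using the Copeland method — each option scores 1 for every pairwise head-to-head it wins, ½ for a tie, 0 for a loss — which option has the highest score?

R

R: beats Q, S, and P → score 3.
Q: beats S and P; loses to R → score 2.
S: loses to R, Q, and P → score 0.
P: beats S; loses to R and Q → score 1.
R has the best pairwise record.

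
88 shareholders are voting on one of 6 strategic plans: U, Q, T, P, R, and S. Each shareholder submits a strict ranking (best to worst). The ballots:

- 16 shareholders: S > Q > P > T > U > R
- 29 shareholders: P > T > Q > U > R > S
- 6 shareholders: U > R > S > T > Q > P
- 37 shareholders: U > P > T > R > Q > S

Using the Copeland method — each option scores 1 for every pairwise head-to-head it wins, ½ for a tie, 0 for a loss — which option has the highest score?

P

U: beats R and S; loses to Q, T, and P → score 2.
Q: beats U, R, and S; loses to T and P → score 3.
T: beats U, Q, R, and S; loses to P → score 4.
P: beats U, Q, T, R, and S → score 5.
R: beats S; loses to U, Q, T, and P → score 1.
S: loses to U, Q, T, P, and R → score 0.
P has the best pairwise record.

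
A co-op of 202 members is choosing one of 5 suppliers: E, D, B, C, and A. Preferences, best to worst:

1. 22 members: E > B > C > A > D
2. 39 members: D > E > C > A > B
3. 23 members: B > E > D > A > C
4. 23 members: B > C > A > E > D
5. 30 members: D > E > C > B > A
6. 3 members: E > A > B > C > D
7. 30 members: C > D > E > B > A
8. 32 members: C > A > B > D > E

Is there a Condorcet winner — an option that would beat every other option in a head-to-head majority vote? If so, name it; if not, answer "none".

none

Checking pairwise contests:
D beats E 131–71.
B beats D 103–99.
E beats B 124–78.
E beats C 117–85.
E beats A 147–55.
Every option loses at least one head-to-head, so there is no Condorcet winner.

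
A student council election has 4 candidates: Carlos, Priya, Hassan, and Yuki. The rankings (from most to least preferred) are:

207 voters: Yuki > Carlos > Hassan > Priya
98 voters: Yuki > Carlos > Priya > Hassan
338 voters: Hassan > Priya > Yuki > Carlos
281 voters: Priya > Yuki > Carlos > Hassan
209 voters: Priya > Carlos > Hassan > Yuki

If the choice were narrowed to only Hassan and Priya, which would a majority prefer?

Priya

Voters preferring Hassan to Priya: 545; preferring Priya to Hassan: 588.
Priya wins the head-to-head.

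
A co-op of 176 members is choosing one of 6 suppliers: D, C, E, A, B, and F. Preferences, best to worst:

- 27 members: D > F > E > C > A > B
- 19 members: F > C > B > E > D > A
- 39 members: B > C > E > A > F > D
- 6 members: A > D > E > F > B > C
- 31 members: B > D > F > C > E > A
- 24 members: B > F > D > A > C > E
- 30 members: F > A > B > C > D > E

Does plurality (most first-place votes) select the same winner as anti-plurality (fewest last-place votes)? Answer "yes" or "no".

Plurality — first-place votes: D 27, C 0, E 0, A 6, B 94, F 49. Winner: B.
Anti-plurality — last-place votes: D 39, C 6, E 54, A 50, B 27, F 0. Winner: F.
The two methods disagree.

no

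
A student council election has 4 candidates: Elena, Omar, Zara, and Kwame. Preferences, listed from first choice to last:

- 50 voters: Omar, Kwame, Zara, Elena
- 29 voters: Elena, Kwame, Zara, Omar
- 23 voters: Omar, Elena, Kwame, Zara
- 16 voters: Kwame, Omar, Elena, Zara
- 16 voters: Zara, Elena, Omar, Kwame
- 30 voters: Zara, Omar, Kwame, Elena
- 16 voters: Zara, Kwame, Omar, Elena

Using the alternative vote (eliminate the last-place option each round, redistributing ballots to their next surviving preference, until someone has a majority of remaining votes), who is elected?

Zara

Round 1: Elena 29, Omar 73, Zara 62, Kwame 16. Eliminate Kwame.
Round 2: Elena 29, Omar 89, Zara 62. Eliminate Elena.
Round 3: Omar 89, Zara 91. Zara has a majority.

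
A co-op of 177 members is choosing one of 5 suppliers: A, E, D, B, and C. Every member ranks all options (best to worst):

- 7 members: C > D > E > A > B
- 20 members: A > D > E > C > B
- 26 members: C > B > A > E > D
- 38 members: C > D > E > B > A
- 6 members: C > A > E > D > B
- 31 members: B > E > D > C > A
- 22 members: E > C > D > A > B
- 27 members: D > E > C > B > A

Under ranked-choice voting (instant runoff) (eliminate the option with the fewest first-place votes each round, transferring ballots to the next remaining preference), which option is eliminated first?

A

Round 1: A 20, E 22, D 27, B 31, C 77. Eliminate A.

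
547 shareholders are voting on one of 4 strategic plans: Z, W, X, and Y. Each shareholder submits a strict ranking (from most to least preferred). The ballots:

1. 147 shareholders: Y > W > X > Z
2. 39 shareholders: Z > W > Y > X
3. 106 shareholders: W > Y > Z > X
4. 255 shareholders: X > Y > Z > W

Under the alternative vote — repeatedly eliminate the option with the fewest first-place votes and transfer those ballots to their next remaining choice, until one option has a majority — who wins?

Y

Round 1: Z 39, W 106, X 255, Y 147. Eliminate Z.
Round 2: W 145, X 255, Y 147. Eliminate W.
Round 3: X 255, Y 292. Y has a majority.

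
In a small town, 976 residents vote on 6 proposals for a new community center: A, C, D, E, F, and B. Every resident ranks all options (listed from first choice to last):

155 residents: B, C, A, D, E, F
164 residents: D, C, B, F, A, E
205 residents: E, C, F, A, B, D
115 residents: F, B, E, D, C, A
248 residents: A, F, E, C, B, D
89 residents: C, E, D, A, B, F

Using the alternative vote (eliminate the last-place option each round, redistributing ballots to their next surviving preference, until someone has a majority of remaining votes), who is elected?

Round 1: A 248, C 89, D 164, E 205, F 115, B 155. Eliminate C.
Round 2: A 248, D 164, E 294, F 115, B 155. Eliminate F.
Round 3: A 248, D 164, E 294, B 270. Eliminate D.
Round 4: A 248, E 294, B 434. Eliminate A.
Round 5: E 542, B 434. E has a majority.

E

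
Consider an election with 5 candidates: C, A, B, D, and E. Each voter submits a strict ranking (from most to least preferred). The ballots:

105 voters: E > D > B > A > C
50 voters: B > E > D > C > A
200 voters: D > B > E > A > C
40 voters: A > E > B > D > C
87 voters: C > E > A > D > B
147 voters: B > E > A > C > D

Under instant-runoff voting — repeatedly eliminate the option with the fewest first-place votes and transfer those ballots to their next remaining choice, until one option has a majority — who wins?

E

Round 1: C 87, A 40, B 197, D 200, E 105. Eliminate A.
Round 2: C 87, B 197, D 200, E 145. Eliminate C.
Round 3: B 197, D 200, E 232. Eliminate B.
Round 4: D 200, E 429. E has a majority.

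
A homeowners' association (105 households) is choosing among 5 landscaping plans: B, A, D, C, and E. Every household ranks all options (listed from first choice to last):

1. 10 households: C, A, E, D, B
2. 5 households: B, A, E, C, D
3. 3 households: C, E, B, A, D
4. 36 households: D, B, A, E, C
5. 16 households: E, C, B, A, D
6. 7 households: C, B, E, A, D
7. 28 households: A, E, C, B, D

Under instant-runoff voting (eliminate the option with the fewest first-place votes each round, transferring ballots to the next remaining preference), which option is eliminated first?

Round 1: B 5, A 28, D 36, C 20, E 16. Eliminate B.

B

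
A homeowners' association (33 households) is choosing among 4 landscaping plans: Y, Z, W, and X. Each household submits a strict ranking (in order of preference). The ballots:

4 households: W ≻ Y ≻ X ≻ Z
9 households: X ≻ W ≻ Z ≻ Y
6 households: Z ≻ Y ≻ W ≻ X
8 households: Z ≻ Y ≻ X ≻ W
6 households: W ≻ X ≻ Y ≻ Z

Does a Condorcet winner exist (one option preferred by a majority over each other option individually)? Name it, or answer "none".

none

Checking pairwise contests:
Z beats Y 23–10.
W beats Z 19–14.
X beats W 17–16.
Y beats X 18–15.
Every option loses at least one head-to-head, so there is no Condorcet winner.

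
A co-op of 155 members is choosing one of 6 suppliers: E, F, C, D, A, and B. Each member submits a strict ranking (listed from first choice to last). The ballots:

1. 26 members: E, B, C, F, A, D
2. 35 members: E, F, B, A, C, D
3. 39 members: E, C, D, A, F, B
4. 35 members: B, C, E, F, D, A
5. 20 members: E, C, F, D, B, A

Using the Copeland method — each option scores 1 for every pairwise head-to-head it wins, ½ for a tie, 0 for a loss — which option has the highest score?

E: beats F, C, D, A, and B → score 5.
F: beats D, A, and B; loses to E and C → score 3.
C: beats F, D, and A; loses to E and B → score 3.
D: beats A; loses to E, F, C, and B → score 1.
A: loses to E, F, C, D, and B → score 0.
B: beats C, D, and A; loses to E and F → score 3.
E has the best pairwise record.

E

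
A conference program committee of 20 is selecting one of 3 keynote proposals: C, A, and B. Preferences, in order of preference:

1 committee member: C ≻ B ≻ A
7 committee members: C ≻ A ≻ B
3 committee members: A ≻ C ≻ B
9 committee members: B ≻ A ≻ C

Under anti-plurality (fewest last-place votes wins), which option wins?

Last-place votes: C 9, A 1, B 10.
A is ranked last by the fewest voters, so A wins.

A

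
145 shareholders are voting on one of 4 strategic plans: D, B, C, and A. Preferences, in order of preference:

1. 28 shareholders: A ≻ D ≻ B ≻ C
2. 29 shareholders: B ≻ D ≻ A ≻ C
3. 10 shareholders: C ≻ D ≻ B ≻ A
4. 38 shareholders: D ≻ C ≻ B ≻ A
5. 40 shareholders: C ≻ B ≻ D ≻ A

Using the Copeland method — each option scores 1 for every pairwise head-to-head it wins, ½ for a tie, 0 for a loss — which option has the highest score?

D: beats B, C, and A → score 3.
B: beats A; loses to D and C → score 1.
C: beats B and A; loses to D → score 2.
A: loses to D, B, and C → score 0.
D has the best pairwise record.

D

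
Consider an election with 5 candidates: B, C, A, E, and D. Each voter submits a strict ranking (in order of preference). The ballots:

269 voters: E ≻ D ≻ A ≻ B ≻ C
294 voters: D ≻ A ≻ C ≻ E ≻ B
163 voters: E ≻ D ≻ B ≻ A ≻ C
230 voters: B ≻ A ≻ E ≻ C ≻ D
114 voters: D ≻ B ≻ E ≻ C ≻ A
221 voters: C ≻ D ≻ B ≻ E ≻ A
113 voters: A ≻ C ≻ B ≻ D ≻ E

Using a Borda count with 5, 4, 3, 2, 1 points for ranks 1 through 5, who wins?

B: 269·2 + 294·1 + 163·3 + 230·5 + 114·4 + 221·3 + 113·3 = 3929
C: 269·1 + 294·3 + 163·1 + 230·2 + 114·2 + 221·5 + 113·4 = 3559
A: 269·3 + 294·4 + 163·2 + 230·4 + 114·1 + 221·1 + 113·5 = 4129
E: 269·5 + 294·2 + 163·5 + 230·3 + 114·3 + 221·2 + 113·1 = 4335
D: 269·4 + 294·5 + 163·4 + 230·1 + 114·5 + 221·4 + 113·2 = 5108
D has the highest Borda score (5108).

D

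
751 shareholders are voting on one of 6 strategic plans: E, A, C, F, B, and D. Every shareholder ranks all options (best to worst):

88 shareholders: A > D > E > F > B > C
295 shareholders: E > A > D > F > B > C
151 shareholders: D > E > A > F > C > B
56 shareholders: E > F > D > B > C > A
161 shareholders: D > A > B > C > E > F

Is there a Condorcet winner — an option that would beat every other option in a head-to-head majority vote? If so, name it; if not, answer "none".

none

Checking pairwise contests:
D beats E 400–351.
E beats A 502–249.
E beats C 590–161.
E beats F 751–0.
E beats B 590–161.
A beats D 383–368.
Every option loses at least one head-to-head, so there is no Condorcet winner.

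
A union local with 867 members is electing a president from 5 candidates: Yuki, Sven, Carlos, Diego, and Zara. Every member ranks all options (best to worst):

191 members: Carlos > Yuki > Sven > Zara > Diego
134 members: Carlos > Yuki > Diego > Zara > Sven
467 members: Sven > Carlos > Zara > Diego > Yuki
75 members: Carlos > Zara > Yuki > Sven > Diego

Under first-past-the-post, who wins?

Sven

First-place votes: Yuki 0, Sven 467, Carlos 400, Diego 0, Zara 0.
Sven has the most first-place votes.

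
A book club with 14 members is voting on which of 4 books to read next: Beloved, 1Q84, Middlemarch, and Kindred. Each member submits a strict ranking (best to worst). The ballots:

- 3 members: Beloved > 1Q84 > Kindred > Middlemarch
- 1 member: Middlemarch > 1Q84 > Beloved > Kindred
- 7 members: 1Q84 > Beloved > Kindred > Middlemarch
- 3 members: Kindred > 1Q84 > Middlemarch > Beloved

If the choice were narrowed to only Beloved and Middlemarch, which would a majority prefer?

Beloved

Voters preferring Beloved to Middlemarch: 10; preferring Middlemarch to Beloved: 4.
Beloved wins the head-to-head.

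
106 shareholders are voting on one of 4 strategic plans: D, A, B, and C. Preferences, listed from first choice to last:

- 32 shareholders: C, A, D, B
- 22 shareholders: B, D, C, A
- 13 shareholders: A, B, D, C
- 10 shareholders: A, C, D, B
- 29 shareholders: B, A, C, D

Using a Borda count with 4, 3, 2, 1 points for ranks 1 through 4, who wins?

D: 32·2 + 22·3 + 13·2 + 10·2 + 29·1 = 205
A: 32·3 + 22·1 + 13·4 + 10·4 + 29·3 = 297
B: 32·1 + 22·4 + 13·3 + 10·1 + 29·4 = 285
C: 32·4 + 22·2 + 13·1 + 10·3 + 29·2 = 273
A has the highest Borda score (297).

A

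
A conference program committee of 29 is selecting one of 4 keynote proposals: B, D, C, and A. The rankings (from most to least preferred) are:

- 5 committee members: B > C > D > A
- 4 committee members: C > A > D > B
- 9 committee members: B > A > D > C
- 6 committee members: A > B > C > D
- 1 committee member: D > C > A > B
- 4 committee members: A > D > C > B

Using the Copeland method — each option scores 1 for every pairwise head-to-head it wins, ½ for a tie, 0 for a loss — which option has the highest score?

B: beats D and C; loses to A → score 2.
D: loses to B, C, and A → score 0.
C: beats D; loses to B and A → score 1.
A: beats B, D, and C → score 3.
A has the best pairwise record.

A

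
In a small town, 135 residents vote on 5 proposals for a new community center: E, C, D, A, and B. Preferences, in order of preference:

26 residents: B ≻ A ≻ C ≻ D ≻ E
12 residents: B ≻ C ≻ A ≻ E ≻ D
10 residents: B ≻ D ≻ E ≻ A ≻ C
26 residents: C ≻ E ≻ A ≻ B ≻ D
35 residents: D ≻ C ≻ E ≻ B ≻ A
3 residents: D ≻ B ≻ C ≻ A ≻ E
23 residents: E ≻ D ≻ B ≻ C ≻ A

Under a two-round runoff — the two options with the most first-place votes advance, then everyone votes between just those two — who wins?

B

Round 1 first-place votes: E 23, C 26, D 38, A 0, B 48.
B and D advance.
Runoff: B is preferred to D by 74 voters; D by 61.
B wins the runoff.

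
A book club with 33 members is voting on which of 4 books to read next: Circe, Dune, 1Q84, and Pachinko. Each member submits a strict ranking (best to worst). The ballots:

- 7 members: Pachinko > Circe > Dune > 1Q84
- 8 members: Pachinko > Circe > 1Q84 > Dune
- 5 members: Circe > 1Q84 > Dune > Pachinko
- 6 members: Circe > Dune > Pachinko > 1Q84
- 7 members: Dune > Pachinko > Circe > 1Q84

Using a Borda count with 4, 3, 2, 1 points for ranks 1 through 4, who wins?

Circe

Circe: 7·3 + 8·3 + 5·4 + 6·4 + 7·2 = 103
Dune: 7·2 + 8·1 + 5·2 + 6·3 + 7·4 = 78
1Q84: 7·1 + 8·2 + 5·3 + 6·1 + 7·1 = 51
Pachinko: 7·4 + 8·4 + 5·1 + 6·2 + 7·3 = 98
Circe has the highest Borda score (103).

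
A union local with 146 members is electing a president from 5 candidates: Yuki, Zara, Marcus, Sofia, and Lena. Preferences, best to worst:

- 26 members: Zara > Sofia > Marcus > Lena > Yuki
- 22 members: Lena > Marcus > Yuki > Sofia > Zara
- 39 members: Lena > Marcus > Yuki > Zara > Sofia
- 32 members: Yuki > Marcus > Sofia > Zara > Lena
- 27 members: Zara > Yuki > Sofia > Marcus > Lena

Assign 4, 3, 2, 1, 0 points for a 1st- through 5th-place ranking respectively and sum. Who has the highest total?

Marcus

Yuki: 26·0 + 22·2 + 39·2 + 32·4 + 27·3 = 331
Zara: 26·4 + 22·0 + 39·1 + 32·1 + 27·4 = 283
Marcus: 26·2 + 22·3 + 39·3 + 32·3 + 27·1 = 358
Sofia: 26·3 + 22·1 + 39·0 + 32·2 + 27·2 = 218
Lena: 26·1 + 22·4 + 39·4 + 32·0 + 27·0 = 270
Marcus has the highest Borda score (358).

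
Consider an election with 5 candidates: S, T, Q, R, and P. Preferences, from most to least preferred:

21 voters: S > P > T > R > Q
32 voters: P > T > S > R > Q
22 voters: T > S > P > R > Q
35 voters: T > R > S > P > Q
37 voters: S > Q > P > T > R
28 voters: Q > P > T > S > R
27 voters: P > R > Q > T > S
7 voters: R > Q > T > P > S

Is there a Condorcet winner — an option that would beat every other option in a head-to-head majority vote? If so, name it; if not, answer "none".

Checking pairwise contests:
T beats S 151–58.
P beats T 145–64.
S beats Q 147–62.
S beats R 140–69.
S beats P 115–94.
Every option loses at least one head-to-head, so there is no Condorcet winner.

none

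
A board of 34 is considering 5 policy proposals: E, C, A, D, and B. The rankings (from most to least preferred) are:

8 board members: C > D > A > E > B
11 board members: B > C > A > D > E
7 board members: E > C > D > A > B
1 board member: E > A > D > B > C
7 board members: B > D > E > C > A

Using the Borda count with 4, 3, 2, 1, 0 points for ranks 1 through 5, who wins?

E: 8·1 + 11·0 + 7·4 + 1·4 + 7·2 = 54
C: 8·4 + 11·3 + 7·3 + 1·0 + 7·1 = 93
A: 8·2 + 11·2 + 7·1 + 1·3 + 7·0 = 48
D: 8·3 + 11·1 + 7·2 + 1·2 + 7·3 = 72
B: 8·0 + 11·4 + 7·0 + 1·1 + 7·4 = 73
C has the highest Borda score (93).

C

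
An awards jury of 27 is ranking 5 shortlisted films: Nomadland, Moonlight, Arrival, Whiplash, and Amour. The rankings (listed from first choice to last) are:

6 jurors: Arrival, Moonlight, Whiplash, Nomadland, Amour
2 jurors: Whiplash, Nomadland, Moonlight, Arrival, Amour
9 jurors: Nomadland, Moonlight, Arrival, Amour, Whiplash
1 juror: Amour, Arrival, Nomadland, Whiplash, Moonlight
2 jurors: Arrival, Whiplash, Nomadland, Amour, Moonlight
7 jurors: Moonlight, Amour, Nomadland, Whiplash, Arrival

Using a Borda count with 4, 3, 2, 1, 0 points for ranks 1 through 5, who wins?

Nomadland: 6·1 + 2·3 + 9·4 + 1·2 + 2·2 + 7·2 = 68
Moonlight: 6·3 + 2·2 + 9·3 + 1·0 + 2·0 + 7·4 = 77
Arrival: 6·4 + 2·1 + 9·2 + 1·3 + 2·4 + 7·0 = 55
Whiplash: 6·2 + 2·4 + 9·0 + 1·1 + 2·3 + 7·1 = 34
Amour: 6·0 + 2·0 + 9·1 + 1·4 + 2·1 + 7·3 = 36
Moonlight has the highest Borda score (77).

Moonlight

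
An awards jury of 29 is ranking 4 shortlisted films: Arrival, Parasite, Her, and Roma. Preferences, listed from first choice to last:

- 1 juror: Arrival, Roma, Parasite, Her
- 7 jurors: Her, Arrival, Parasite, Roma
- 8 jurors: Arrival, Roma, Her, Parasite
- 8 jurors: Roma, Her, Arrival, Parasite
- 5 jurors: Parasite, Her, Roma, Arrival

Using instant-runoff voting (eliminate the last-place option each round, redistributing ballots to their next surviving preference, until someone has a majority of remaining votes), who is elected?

Round 1: Arrival 9, Parasite 5, Her 7, Roma 8. Eliminate Parasite.
Round 2: Arrival 9, Her 12, Roma 8. Eliminate Roma.
Round 3: Arrival 9, Her 20. Her has a majority.

Her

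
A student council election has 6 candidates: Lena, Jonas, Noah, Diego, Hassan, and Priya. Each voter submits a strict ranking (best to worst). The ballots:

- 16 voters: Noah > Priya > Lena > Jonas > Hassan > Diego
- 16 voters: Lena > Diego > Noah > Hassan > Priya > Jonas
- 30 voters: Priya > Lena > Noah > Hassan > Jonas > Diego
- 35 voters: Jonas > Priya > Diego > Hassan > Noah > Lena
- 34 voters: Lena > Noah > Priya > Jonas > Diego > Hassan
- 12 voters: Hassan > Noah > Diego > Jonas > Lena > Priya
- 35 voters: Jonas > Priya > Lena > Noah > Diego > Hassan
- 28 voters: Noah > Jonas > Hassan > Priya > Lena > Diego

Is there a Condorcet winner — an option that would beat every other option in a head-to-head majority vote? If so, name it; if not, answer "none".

Checking pairwise contests:
Jonas beats Lena 110–96.
Noah beats Jonas 136–70.
Lena beats Noah 115–91.
Lena beats Diego 159–47.
Lena beats Hassan 131–75.
Jonas beats Priya 110–96.
Every option loses at least one head-to-head, so there is no Condorcet winner.

none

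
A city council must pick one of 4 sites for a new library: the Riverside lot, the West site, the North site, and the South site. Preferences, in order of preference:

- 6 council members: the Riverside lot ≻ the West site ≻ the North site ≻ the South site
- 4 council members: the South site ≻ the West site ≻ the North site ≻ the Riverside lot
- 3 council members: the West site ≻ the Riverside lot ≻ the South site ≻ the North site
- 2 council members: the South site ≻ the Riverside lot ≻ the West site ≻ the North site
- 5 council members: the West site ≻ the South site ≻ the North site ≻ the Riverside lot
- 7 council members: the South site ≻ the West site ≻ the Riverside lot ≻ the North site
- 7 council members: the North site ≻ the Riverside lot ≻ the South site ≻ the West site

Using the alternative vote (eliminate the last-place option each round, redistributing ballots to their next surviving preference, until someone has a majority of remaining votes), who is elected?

Round 1: the Riverside lot 6, the West site 8, the North site 7, the South site 13. Eliminate the Riverside lot.
Round 2: the West site 14, the North site 7, the South site 13. Eliminate the North site.
Round 3: the West site 14, the South site 20. The South site has a majority.

the South site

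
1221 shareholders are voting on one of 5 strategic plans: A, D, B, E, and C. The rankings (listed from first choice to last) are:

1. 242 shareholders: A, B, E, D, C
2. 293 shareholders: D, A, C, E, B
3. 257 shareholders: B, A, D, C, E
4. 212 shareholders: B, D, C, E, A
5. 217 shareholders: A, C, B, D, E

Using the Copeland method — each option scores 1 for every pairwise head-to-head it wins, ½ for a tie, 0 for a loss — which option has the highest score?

A

A: beats D, B, E, and C → score 4.
D: beats E and C; loses to A and B → score 2.
B: beats D, E, and C; loses to A → score 3.
E: loses to A, D, B, and C → score 0.
C: beats E; loses to A, D, and B → score 1.
A has the best pairwise record.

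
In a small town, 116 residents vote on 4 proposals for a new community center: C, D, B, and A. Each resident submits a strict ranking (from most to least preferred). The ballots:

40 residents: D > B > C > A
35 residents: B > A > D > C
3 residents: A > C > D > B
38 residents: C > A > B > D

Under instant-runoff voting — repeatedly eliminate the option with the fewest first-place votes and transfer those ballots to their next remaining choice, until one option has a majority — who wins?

Round 1: C 38, D 40, B 35, A 3. Eliminate A.
Round 2: C 41, D 40, B 35. Eliminate B.
Round 3: C 41, D 75. D has a majority.

D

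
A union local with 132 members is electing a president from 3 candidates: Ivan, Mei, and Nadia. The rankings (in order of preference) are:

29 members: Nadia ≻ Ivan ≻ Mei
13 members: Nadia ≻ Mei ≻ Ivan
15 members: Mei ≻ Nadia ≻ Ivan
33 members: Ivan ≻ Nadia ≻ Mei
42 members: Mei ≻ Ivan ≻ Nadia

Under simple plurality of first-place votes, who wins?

Mei

First-place votes: Ivan 33, Mei 57, Nadia 42.
Mei has the most first-place votes.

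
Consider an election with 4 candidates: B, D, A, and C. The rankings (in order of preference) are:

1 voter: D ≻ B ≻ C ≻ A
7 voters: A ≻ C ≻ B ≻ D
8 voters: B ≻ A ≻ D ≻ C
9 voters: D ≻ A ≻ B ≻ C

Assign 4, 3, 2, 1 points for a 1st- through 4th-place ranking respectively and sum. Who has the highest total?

B: 1·3 + 7·2 + 8·4 + 9·2 = 67
D: 1·4 + 7·1 + 8·2 + 9·4 = 63
A: 1·1 + 7·4 + 8·3 + 9·3 = 80
C: 1·2 + 7·3 + 8·1 + 9·1 = 40
A has the highest Borda score (80).

A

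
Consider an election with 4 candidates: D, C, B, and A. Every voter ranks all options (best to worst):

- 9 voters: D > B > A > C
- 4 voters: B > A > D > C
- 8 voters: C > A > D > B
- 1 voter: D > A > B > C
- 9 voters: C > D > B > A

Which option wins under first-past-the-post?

C

First-place votes: D 10, C 17, B 4, A 0.
C has the most first-place votes.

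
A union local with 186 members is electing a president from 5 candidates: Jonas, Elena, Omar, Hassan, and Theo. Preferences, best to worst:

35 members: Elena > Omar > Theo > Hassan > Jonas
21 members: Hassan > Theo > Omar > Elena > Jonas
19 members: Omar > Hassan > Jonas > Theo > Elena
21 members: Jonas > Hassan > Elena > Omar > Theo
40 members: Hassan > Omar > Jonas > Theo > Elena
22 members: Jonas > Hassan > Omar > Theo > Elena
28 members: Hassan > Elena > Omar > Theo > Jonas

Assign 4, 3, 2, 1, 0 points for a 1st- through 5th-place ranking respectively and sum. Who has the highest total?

Hassan

Jonas: 35·0 + 21·0 + 19·2 + 21·4 + 40·2 + 22·4 + 28·0 = 290
Elena: 35·4 + 21·1 + 19·0 + 21·2 + 40·0 + 22·0 + 28·3 = 287
Omar: 35·3 + 21·2 + 19·4 + 21·1 + 40·3 + 22·2 + 28·2 = 464
Hassan: 35·1 + 21·4 + 19·3 + 21·3 + 40·4 + 22·3 + 28·4 = 577
Theo: 35·2 + 21·3 + 19·1 + 21·0 + 40·1 + 22·1 + 28·1 = 242
Hassan has the highest Borda score (577).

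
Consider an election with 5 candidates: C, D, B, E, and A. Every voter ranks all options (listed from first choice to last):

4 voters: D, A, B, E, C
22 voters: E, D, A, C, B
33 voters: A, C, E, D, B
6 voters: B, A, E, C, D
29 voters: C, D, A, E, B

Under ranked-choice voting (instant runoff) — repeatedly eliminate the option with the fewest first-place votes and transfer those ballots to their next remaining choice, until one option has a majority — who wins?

Round 1: C 29, D 4, B 6, E 22, A 33. Eliminate D.
Round 2: C 29, B 6, E 22, A 37. Eliminate B.
Round 3: C 29, E 22, A 43. Eliminate E.
Round 4: C 29, A 65. A has a majority.

A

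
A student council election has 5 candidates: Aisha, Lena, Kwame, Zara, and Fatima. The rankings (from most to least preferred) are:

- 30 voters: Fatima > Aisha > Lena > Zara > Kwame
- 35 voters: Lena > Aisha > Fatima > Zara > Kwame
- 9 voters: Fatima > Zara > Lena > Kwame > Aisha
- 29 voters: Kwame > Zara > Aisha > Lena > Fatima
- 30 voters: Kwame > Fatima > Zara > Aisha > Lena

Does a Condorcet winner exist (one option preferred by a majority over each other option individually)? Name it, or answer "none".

Fatima

Fatima vs Aisha: 69–64 for Fatima.
Fatima vs Lena: 69–64 for Fatima.
Fatima vs Kwame: 74–59 for Fatima.
Fatima vs Zara: 104–29 for Fatima.
Fatima beats every other option head-to-head.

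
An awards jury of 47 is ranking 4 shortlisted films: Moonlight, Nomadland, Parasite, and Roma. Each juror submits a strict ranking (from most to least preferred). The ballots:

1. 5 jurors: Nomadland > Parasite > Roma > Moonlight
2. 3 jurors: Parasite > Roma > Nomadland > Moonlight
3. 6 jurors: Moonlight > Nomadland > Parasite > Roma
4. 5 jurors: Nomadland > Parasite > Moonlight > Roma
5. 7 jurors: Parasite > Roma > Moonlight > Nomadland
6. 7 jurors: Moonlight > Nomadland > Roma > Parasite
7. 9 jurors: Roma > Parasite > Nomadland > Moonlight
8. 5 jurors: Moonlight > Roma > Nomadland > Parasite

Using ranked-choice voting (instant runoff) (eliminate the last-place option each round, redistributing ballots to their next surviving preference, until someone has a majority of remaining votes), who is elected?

Parasite

Round 1: Moonlight 18, Nomadland 10, Parasite 10, Roma 9. Eliminate Roma.
Round 2: Moonlight 18, Nomadland 10, Parasite 19. Eliminate Nomadland.
Round 3: Moonlight 18, Parasite 29. Parasite has a majority.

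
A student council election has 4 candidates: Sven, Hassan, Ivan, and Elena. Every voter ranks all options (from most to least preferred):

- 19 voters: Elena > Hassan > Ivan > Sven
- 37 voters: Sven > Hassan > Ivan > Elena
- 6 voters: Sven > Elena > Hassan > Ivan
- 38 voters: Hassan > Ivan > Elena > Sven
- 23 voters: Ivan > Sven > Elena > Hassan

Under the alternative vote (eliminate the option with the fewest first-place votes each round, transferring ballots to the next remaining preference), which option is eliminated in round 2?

Round 1: Sven 43, Hassan 38, Ivan 23, Elena 19. Eliminate Elena.
Round 2: Sven 43, Hassan 57, Ivan 23. Eliminate Ivan.

Ivan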